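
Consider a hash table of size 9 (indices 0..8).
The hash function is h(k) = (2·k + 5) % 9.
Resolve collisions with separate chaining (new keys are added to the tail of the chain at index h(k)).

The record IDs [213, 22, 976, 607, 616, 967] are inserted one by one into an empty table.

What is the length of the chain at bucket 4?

Insert 213: h=8, bucket 8 empty -> new chain.
Insert 22: h=4, bucket 4 empty -> new chain.
Insert 976: h=4, bucket 4 nonempty -> append to chain.
Insert 607: h=4, bucket 4 nonempty -> append to chain.
Insert 616: h=4, bucket 4 nonempty -> append to chain.
Insert 967: h=4, bucket 4 nonempty -> append to chain.
Final buckets:
0: -
1: -
2: -
3: -
4: 22 -> 976 -> 607 -> 616 -> 967
5: -
6: -
7: -
8: 213

5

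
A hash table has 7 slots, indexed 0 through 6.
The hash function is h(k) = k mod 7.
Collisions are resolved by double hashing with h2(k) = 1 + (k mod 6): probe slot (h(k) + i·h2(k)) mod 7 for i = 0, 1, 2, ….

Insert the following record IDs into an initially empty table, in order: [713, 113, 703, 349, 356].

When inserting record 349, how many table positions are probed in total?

Insert 713: h=6, slot 6 empty -> index 6.
Insert 113: h=1, slot 1 empty -> index 1.
Insert 703: h=3, slot 3 empty -> index 3.
Insert 349: h=6, h2=2, slots 6,1,3 occupied -> index 5.
Insert 356: h=6, h2=3, slot 6 occupied -> index 2.
Table: [-, 113, 356, 703, -, 349, 713]

4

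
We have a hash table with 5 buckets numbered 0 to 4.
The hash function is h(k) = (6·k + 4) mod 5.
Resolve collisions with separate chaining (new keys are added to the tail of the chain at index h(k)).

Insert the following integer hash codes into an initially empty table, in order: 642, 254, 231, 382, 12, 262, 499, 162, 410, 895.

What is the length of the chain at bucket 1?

5

Insert 642: h=1, bucket 1 empty → new chain.
Insert 254: h=3, bucket 3 empty → new chain.
Insert 231: h=0, bucket 0 empty → new chain.
Insert 382: h=1, bucket 1 nonempty → append to chain.
Insert 12: h=1, bucket 1 nonempty → append to chain.
Insert 262: h=1, bucket 1 nonempty → append to chain.
Insert 499: h=3, bucket 3 nonempty → append to chain.
Insert 162: h=1, bucket 1 nonempty → append to chain.
Insert 410: h=4, bucket 4 empty → new chain.
Insert 895: h=4, bucket 4 nonempty → append to chain.
Final buckets:
0: 231
1: 642 -> 382 -> 12 -> 262 -> 162
2: .
3: 254 -> 499
4: 410 -> 895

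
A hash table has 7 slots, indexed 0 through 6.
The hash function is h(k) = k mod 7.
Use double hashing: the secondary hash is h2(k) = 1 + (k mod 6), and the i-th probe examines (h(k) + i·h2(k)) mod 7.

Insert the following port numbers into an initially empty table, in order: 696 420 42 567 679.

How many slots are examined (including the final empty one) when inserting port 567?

2

696 hashes to 3; slot 3 is free → place at 3.
420 hashes to 0; slot 0 is free → place at 0.
42 hashes to 0, h2=1; 0 taken → place at 1.
567 hashes to 0, h2=4; 0 taken → place at 4.
679 hashes to 0, h2=2; 0 taken → place at 2.
Table: [420, 42, 679, 696, 567, _, _]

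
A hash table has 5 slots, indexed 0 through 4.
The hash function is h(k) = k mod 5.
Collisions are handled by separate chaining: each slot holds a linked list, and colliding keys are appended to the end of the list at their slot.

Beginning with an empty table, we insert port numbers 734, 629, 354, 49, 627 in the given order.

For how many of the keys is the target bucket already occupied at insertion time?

Insert 734: h=4, bucket 4 empty → new chain.
Insert 629: h=4, bucket 4 nonempty → append to chain.
Insert 354: h=4, bucket 4 nonempty → append to chain.
Insert 49: h=4, bucket 4 nonempty → append to chain.
Insert 627: h=2, bucket 2 empty → new chain.
Final buckets:
0: -
1: -
2: 627
3: -
4: 734 -> 629 -> 354 -> 49

3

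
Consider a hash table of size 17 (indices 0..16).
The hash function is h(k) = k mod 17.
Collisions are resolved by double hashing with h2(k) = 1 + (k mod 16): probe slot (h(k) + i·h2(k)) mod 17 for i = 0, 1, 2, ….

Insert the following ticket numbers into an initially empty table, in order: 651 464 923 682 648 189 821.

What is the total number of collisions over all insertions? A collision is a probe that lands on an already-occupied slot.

8

Insert 651: h=5, slot 5 empty => index 5.
Insert 464: h=5, h2=1, slot 5 occupied => index 6.
Insert 923: h=5, h2=12, slot 5 occupied => index 0.
Insert 682: h=2, slot 2 empty => index 2.
Insert 648: h=2, h2=9, slot 2 occupied => index 11.
Insert 189: h=2, h2=14, slot 2 occupied => index 16.
Insert 821: h=5, h2=6, slots 5,11,0,6 occupied => index 12.
Table: [923, ∅, 682, ∅, ∅, 651, 464, ∅, ∅, ∅, ∅, 648, 821, ∅, ∅, ∅, 189]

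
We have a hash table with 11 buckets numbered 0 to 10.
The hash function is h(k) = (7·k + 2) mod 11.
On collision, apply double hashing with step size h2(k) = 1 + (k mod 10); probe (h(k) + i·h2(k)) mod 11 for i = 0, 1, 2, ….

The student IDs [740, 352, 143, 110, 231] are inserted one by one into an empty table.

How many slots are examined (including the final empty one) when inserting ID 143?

2

Insert 740: h=1, slot 1 empty => index 1.
Insert 352: h=2, slot 2 empty => index 2.
Insert 143: h=2, h2=4, slot 2 occupied => index 6.
Insert 110: h=2, h2=1, slot 2 occupied => index 3.
Insert 231: h=2, h2=2, slot 2 occupied => index 4.
Table: [-, 740, 352, 110, 231, -, 143, -, -, -, -]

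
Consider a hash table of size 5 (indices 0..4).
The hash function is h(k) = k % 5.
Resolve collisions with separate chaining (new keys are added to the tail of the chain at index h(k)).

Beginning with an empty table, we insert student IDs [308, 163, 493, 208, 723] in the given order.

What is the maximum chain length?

5

Insert 308: h=3, bucket 3 empty → new chain.
Insert 163: h=3, bucket 3 nonempty → append to chain.
Insert 493: h=3, bucket 3 nonempty → append to chain.
Insert 208: h=3, bucket 3 nonempty → append to chain.
Insert 723: h=3, bucket 3 nonempty → append to chain.
Final buckets:
0: _
1: _
2: _
3: 308 -> 163 -> 493 -> 208 -> 723
4: _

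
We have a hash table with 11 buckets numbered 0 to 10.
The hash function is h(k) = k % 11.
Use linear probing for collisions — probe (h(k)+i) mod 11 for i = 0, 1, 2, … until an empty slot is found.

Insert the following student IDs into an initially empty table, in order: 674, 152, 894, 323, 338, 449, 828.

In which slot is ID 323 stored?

5

674 hashes to 3; slot 3 is free → place at 3.
152 hashes to 9; slot 9 is free → place at 9.
894 hashes to 3; 3 taken → place at 4.
323 hashes to 4; 4 taken → place at 5.
338 hashes to 8; slot 8 is free → place at 8.
449 hashes to 9; 9 taken → place at 10.
828 hashes to 3; 3,4,5 taken → place at 6.
Table: [_, _, _, 674, 894, 323, 828, _, 338, 152, 449]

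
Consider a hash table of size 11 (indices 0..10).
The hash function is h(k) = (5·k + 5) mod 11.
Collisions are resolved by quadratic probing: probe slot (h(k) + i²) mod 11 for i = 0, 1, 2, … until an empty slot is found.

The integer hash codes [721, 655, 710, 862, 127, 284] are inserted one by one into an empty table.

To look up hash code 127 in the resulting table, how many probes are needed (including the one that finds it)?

4

721 hashes to 2; slot 2 is free -> place at 2.
655 hashes to 2; 2 taken -> place at 3.
710 hashes to 2; 2,3 taken -> place at 6.
862 hashes to 3; 3 taken -> place at 4.
127 hashes to 2; 2,3,6 taken -> place at 0.
284 hashes to 6; 6 taken -> place at 7.
Table: [127, -, 721, 655, 862, -, 710, 284, -, -, -]
Lookup 127: h=2, probe 2,3,6,0 → found at 0.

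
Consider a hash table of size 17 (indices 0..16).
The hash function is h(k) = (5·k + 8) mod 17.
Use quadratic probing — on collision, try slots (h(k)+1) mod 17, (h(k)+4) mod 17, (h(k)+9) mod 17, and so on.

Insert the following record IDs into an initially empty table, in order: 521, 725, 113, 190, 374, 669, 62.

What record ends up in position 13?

521 hashes to 12; slot 12 is free → place at 12.
725 hashes to 12; 12 taken → place at 13.
113 hashes to 12; 12,13 taken → place at 16.
190 hashes to 6; slot 6 is free → place at 6.
374 hashes to 8; slot 8 is free → place at 8.
669 hashes to 4; slot 4 is free → place at 4.
62 hashes to 12; 12,13,16,4 taken → place at 11.
Table: [∅, ∅, ∅, ∅, 669, ∅, 190, ∅, 374, ∅, ∅, 62, 521, 725, ∅, ∅, 113]

725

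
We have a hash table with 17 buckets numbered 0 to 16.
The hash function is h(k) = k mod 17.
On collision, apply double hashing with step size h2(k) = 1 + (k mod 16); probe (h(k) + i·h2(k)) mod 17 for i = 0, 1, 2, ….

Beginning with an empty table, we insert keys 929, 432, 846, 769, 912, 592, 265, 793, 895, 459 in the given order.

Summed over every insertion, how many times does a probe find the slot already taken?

10

Insert 929: h=11, slot 11 empty -> index 11.
Insert 432: h=7, slot 7 empty -> index 7.
Insert 846: h=13, slot 13 empty -> index 13.
Insert 769: h=4, slot 4 empty -> index 4.
Insert 912: h=11, h2=1, slot 11 occupied -> index 12.
Insert 592: h=14, slot 14 empty -> index 14.
Insert 265: h=10, slot 10 empty -> index 10.
Insert 793: h=11, h2=10, slots 11,4,14,7 occupied -> index 0.
Insert 895: h=11, h2=16, slots 11,10 occupied -> index 9.
Insert 459: h=0, h2=12, slots 0,12,7 occupied -> index 2.
Table: [793, —, 459, —, 769, —, —, 432, —, 895, 265, 929, 912, 846, 592, —, —]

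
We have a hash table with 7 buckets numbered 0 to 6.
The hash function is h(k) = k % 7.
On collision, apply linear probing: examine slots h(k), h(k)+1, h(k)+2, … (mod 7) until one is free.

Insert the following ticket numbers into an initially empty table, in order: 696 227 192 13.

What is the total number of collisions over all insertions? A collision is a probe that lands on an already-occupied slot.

696 hashes to 3; slot 3 is free => place at 3.
227 hashes to 3; 3 taken => place at 4.
192 hashes to 3; 3,4 taken => place at 5.
13 hashes to 6; slot 6 is free => place at 6.
Table: [., ., ., 696, 227, 192, 13]

3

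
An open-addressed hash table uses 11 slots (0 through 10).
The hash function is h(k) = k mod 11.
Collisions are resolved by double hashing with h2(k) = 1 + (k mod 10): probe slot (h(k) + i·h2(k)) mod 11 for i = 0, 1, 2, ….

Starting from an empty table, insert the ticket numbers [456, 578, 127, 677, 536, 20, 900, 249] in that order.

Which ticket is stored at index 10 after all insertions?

900

456: h=5 → slot 5
578: h=6 → slot 6
127: h=6, h2=8, probe 6,3 → slot 3
677: h=6, h2=8, probe 6,3,0 → slot 0
536: h=8 → slot 8
20: h=9 → slot 9
900: h=9, h2=1, probe 9,10 → slot 10
249: h=7 → slot 7
Table: [677, —, —, 127, —, 456, 578, 249, 536, 20, 900]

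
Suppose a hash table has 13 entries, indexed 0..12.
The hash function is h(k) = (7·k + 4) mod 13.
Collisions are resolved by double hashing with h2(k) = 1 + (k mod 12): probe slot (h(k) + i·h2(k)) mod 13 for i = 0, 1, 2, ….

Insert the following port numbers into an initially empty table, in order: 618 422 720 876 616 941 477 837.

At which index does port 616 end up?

5

618: h=1 → slot 1
422: h=7 → slot 7
720: h=0 → slot 0
876: h=0, h2=1, probe 0,1,2 → slot 2
616: h=0, h2=5, probe 0,5 → slot 5
941: h=0, h2=6, probe 0,6 → slot 6
477: h=2, h2=10, probe 2,12 → slot 12
837: h=0, h2=10, probe 0,10 → slot 10
Table: [720, 618, 876, -, -, 616, 941, 422, -, -, 837, -, 477]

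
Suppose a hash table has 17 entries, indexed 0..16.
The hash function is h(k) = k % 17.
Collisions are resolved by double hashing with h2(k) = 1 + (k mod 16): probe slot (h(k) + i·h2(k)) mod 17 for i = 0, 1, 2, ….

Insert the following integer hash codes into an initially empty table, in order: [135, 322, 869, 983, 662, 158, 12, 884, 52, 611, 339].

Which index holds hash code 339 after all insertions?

7

Insert 135: h=16, slot 16 empty => index 16.
Insert 322: h=16, h2=3, slot 16 occupied => index 2.
Insert 869: h=2, h2=6, slot 2 occupied => index 8.
Insert 983: h=14, slot 14 empty => index 14.
Insert 662: h=16, h2=7, slot 16 occupied => index 6.
Insert 158: h=5, slot 5 empty => index 5.
Insert 12: h=12, slot 12 empty => index 12.
Insert 884: h=0, slot 0 empty => index 0.
Insert 52: h=1, slot 1 empty => index 1.
Insert 611: h=16, h2=4, slot 16 occupied => index 3.
Insert 339: h=16, h2=4, slots 16,3 occupied => index 7.
Table: [884, 52, 322, 611, ., 158, 662, 339, 869, ., ., ., 12, ., 983, ., 135]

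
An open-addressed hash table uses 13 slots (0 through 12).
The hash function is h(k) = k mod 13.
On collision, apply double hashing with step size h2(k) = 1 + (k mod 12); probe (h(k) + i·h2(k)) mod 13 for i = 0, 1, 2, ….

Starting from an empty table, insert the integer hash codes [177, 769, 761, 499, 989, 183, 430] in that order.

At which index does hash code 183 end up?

9

Insert 177: h=8, slot 8 empty → index 8.
Insert 769: h=2, slot 2 empty → index 2.
Insert 761: h=7, slot 7 empty → index 7.
Insert 499: h=5, slot 5 empty → index 5.
Insert 989: h=1, slot 1 empty → index 1.
Insert 183: h=1, h2=4, slots 1,5 occupied → index 9.
Insert 430: h=1, h2=11, slot 1 occupied → index 12.
Table: [-, 989, 769, -, -, 499, -, 761, 177, 183, -, -, 430]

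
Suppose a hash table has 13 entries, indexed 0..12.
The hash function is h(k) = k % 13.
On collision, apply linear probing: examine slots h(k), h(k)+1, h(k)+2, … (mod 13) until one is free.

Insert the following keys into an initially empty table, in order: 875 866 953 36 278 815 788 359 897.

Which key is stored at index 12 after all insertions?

359

Insert 875: h=4, slot 4 empty -> index 4.
Insert 866: h=8, slot 8 empty -> index 8.
Insert 953: h=4, slot 4 occupied -> index 5.
Insert 36: h=10, slot 10 empty -> index 10.
Insert 278: h=5, slot 5 occupied -> index 6.
Insert 815: h=9, slot 9 empty -> index 9.
Insert 788: h=8, slots 8,9,10 occupied -> index 11.
Insert 359: h=8, slots 8,9,10,11 occupied -> index 12.
Insert 897: h=0, slot 0 empty -> index 0.
Table: [897, ∅, ∅, ∅, 875, 953, 278, ∅, 866, 815, 36, 788, 359]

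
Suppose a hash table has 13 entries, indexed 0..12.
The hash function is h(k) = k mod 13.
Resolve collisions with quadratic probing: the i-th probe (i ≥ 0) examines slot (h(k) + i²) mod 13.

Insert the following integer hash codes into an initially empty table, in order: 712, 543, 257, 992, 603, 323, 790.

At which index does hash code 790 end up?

6

Insert 712: h=10, slot 10 empty -> index 10.
Insert 543: h=10, slot 10 occupied -> index 11.
Insert 257: h=10, slots 10,11 occupied -> index 1.
Insert 992: h=4, slot 4 empty -> index 4.
Insert 603: h=5, slot 5 empty -> index 5.
Insert 323: h=11, slot 11 occupied -> index 12.
Insert 790: h=10, slots 10,11,1 occupied -> index 6.
Table: [—, 257, —, —, 992, 603, 790, —, —, —, 712, 543, 323]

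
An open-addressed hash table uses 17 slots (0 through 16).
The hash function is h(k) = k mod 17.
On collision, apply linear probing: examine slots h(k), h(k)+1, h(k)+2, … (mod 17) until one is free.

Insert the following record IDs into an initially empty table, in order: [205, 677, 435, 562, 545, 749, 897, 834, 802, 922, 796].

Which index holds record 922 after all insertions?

Insert 205: h=1, slot 1 empty -> index 1.
Insert 677: h=14, slot 14 empty -> index 14.
Insert 435: h=10, slot 10 empty -> index 10.
Insert 562: h=1, slot 1 occupied -> index 2.
Insert 545: h=1, slots 1,2 occupied -> index 3.
Insert 749: h=1, slots 1,2,3 occupied -> index 4.
Insert 897: h=13, slot 13 empty -> index 13.
Insert 834: h=1, slots 1,2,3,4 occupied -> index 5.
Insert 802: h=3, slots 3,4,5 occupied -> index 6.
Insert 922: h=4, slots 4,5,6 occupied -> index 7.
Insert 796: h=14, slot 14 occupied -> index 15.
Table: [∅, 205, 562, 545, 749, 834, 802, 922, ∅, ∅, 435, ∅, ∅, 897, 677, 796, ∅]

7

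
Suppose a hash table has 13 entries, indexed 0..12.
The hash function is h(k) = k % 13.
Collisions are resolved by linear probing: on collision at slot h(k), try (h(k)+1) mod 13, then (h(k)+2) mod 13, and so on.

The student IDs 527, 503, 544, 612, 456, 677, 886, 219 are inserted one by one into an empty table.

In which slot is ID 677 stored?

527 hashes to 7; slot 7 is free -> place at 7.
503 hashes to 9; slot 9 is free -> place at 9.
544 hashes to 11; slot 11 is free -> place at 11.
612 hashes to 1; slot 1 is free -> place at 1.
456 hashes to 1; 1 taken -> place at 2.
677 hashes to 1; 1,2 taken -> place at 3.
886 hashes to 2; 2,3 taken -> place at 4.
219 hashes to 11; 11 taken -> place at 12.
Table: [., 612, 456, 677, 886, ., ., 527, ., 503, ., 544, 219]

3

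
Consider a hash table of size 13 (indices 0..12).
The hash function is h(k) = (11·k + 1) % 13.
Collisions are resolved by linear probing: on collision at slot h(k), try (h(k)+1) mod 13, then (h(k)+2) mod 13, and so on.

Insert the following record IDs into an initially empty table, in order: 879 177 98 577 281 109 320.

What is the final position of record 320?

2

879 hashes to 11; slot 11 is free => place at 11.
177 hashes to 11; 11 taken => place at 12.
98 hashes to 0; slot 0 is free => place at 0.
577 hashes to 4; slot 4 is free => place at 4.
281 hashes to 11; 11,12,0 taken => place at 1.
109 hashes to 4; 4 taken => place at 5.
320 hashes to 11; 11,12,0,1 taken => place at 2.
Table: [98, 281, 320, ., 577, 109, ., ., ., ., ., 879, 177]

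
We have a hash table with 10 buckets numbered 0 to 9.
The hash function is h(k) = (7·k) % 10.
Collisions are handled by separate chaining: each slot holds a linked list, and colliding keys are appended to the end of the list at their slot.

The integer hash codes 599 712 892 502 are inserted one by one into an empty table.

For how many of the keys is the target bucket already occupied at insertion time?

Insert 599: h=3, bucket 3 empty → new chain.
Insert 712: h=4, bucket 4 empty → new chain.
Insert 892: h=4, bucket 4 nonempty → append to chain.
Insert 502: h=4, bucket 4 nonempty → append to chain.
Final buckets:
0: _
1: _
2: _
3: 599
4: 712 -> 892 -> 502
5: _
6: _
7: _
8: _
9: _

2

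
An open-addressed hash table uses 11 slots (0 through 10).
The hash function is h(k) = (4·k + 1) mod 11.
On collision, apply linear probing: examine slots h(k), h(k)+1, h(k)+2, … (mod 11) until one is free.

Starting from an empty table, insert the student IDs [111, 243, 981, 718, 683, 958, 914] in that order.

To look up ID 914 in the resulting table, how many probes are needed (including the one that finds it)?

6

Insert 111: h=5, slot 5 empty → index 5.
Insert 243: h=5, slot 5 occupied → index 6.
Insert 981: h=9, slot 9 empty → index 9.
Insert 718: h=2, slot 2 empty → index 2.
Insert 683: h=5, slots 5,6 occupied → index 7.
Insert 958: h=5, slots 5,6,7 occupied → index 8.
Insert 914: h=5, slots 5,6,7,8,9 occupied → index 10.
Table: [., ., 718, ., ., 111, 243, 683, 958, 981, 914]
Lookup 914: h=5, probe 5,6,7,8,9,10 → found at 10.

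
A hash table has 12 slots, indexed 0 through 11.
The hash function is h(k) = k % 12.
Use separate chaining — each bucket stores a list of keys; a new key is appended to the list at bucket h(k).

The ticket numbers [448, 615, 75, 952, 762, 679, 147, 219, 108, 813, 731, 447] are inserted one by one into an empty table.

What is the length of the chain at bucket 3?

5

Insert 448: h=4, bucket 4 empty → new chain.
Insert 615: h=3, bucket 3 empty → new chain.
Insert 75: h=3, bucket 3 nonempty → append to chain.
Insert 952: h=4, bucket 4 nonempty → append to chain.
Insert 762: h=6, bucket 6 empty → new chain.
Insert 679: h=7, bucket 7 empty → new chain.
Insert 147: h=3, bucket 3 nonempty → append to chain.
Insert 219: h=3, bucket 3 nonempty → append to chain.
Insert 108: h=0, bucket 0 empty → new chain.
Insert 813: h=9, bucket 9 empty → new chain.
Insert 731: h=11, bucket 11 empty → new chain.
Insert 447: h=3, bucket 3 nonempty → append to chain.
Final buckets:
0: 108
1: _
2: _
3: 615 -> 75 -> 147 -> 219 -> 447
4: 448 -> 952
5: _
6: 762
7: 679
8: _
9: 813
10: _
11: 731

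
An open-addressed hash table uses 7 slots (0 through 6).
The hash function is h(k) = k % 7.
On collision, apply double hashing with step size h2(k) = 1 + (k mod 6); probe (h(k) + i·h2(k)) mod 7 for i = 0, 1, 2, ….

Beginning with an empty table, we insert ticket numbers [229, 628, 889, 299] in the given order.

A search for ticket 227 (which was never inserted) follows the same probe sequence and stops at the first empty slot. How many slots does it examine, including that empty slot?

2

Insert 229: h=5, slot 5 empty => index 5.
Insert 628: h=5, h2=5, slot 5 occupied => index 3.
Insert 889: h=0, slot 0 empty => index 0.
Insert 299: h=5, h2=6, slot 5 occupied => index 4.
Table: [889, _, _, 628, 299, 229, _]
Lookup 227: h=3, h2=6, probe 3,2 → slot 2 empty, not found.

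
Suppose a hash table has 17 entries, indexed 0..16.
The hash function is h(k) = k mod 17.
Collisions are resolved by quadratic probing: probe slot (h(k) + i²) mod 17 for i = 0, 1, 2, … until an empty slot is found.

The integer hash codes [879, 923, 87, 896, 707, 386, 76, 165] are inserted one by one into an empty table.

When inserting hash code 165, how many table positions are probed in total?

879: h=12 -> slot 12
923: h=5 -> slot 5
87: h=2 -> slot 2
896: h=12, probe 12,13 -> slot 13
707: h=10 -> slot 10
386: h=12, probe 12,13,16 -> slot 16
76: h=8 -> slot 8
165: h=12, probe 12,13,16,4 -> slot 4
Table: [_, _, 87, _, 165, 923, _, _, 76, _, 707, _, 879, 896, _, _, 386]

4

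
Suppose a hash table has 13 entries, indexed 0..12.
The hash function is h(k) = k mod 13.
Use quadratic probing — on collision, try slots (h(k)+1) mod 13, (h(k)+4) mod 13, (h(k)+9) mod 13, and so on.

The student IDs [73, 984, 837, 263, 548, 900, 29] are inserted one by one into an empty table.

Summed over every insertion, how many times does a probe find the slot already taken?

3

Insert 73: h=8, slot 8 empty → index 8.
Insert 984: h=9, slot 9 empty → index 9.
Insert 837: h=5, slot 5 empty → index 5.
Insert 263: h=3, slot 3 empty → index 3.
Insert 548: h=2, slot 2 empty → index 2.
Insert 900: h=3, slot 3 occupied → index 4.
Insert 29: h=3, slots 3,4 occupied → index 7.
Table: [∅, ∅, 548, 263, 900, 837, ∅, 29, 73, 984, ∅, ∅, ∅]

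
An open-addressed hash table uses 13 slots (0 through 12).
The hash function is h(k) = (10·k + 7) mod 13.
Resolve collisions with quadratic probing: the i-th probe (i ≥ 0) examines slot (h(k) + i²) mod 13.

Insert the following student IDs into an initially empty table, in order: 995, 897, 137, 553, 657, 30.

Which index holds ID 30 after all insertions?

9

995 hashes to 12; slot 12 is free => place at 12.
897 hashes to 7; slot 7 is free => place at 7.
137 hashes to 12; 12 taken => place at 0.
553 hashes to 12; 12,0 taken => place at 3.
657 hashes to 12; 12,0,3 taken => place at 8.
30 hashes to 8; 8 taken => place at 9.
Table: [137, _, _, 553, _, _, _, 897, 657, 30, _, _, 995]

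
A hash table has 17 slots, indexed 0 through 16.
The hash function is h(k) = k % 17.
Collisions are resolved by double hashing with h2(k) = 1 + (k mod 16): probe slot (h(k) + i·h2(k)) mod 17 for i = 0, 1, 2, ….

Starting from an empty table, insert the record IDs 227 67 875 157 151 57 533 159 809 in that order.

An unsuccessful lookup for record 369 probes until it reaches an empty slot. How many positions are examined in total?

Insert 227: h=6, slot 6 empty → index 6.
Insert 67: h=16, slot 16 empty → index 16.
Insert 875: h=8, slot 8 empty → index 8.
Insert 157: h=4, slot 4 empty → index 4.
Insert 151: h=15, slot 15 empty → index 15.
Insert 57: h=6, h2=10, slots 6,16 occupied → index 9.
Insert 533: h=6, h2=6, slot 6 occupied → index 12.
Insert 159: h=6, h2=16, slot 6 occupied → index 5.
Insert 809: h=10, slot 10 empty → index 10.
Table: [., ., ., ., 157, 159, 227, ., 875, 57, 809, ., 533, ., ., 151, 67]
Lookup 369: h=12, h2=2, probe 12,14 → slot 14 empty, not found.

2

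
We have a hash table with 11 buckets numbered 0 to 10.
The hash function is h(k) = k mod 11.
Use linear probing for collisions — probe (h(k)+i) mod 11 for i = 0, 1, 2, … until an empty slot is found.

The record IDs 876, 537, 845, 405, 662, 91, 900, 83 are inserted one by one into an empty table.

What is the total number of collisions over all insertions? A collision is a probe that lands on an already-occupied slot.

6

876 hashes to 7; slot 7 is free → place at 7.
537 hashes to 9; slot 9 is free → place at 9.
845 hashes to 9; 9 taken → place at 10.
405 hashes to 9; 9,10 taken → place at 0.
662 hashes to 2; slot 2 is free → place at 2.
91 hashes to 3; slot 3 is free → place at 3.
900 hashes to 9; 9,10,0 taken → place at 1.
83 hashes to 6; slot 6 is free → place at 6.
Table: [405, 900, 662, 91, —, —, 83, 876, —, 537, 845]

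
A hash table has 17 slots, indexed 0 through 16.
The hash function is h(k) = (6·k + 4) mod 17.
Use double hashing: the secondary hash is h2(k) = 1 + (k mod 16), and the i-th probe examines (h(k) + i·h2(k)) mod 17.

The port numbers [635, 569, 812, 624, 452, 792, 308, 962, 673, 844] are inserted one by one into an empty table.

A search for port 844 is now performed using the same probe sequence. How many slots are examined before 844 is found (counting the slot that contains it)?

3

635: h=6 -> slot 6
569: h=1 -> slot 1
812: h=14 -> slot 14
624: h=8 -> slot 8
452: h=13 -> slot 13
792: h=13, h2=9, probe 13,5 -> slot 5
308: h=16 -> slot 16
962: h=13, h2=3, probe 13,16,2 -> slot 2
673: h=13, h2=2, probe 13,15 -> slot 15
844: h=2, h2=13, probe 2,15,11 -> slot 11
Table: [-, 569, 962, -, -, 792, 635, -, 624, -, -, 844, -, 452, 812, 673, 308]
Lookup 844: h=2, h2=13, probe 2,15,11 → found at 11.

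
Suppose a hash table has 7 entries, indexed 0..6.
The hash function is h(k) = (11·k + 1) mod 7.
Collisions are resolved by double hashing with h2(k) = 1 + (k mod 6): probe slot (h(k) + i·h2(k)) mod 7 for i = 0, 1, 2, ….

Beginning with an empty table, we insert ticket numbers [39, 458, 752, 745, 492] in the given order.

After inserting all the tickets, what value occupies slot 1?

39 hashes to 3; slot 3 is free → place at 3.
458 hashes to 6; slot 6 is free → place at 6.
752 hashes to 6, h2=3; 6 taken → place at 2.
745 hashes to 6, h2=2; 6 taken → place at 1.
492 hashes to 2, h2=1; 2,3 taken → place at 4.
Table: [_, 745, 752, 39, 492, _, 458]

745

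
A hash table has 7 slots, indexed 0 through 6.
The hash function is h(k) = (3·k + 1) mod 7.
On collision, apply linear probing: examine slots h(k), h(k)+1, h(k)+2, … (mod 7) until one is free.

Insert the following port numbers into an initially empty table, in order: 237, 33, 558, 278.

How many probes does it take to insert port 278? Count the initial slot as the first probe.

Insert 237: h=5, slot 5 empty -> index 5.
Insert 33: h=2, slot 2 empty -> index 2.
Insert 558: h=2, slot 2 occupied -> index 3.
Insert 278: h=2, slots 2,3 occupied -> index 4.
Table: [-, -, 33, 558, 278, 237, -]

3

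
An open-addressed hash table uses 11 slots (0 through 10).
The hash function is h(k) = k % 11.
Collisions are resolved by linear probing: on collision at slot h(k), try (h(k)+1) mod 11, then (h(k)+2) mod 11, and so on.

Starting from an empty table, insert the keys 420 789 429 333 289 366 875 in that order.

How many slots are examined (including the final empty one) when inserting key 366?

420 hashes to 2; slot 2 is free → place at 2.
789 hashes to 8; slot 8 is free → place at 8.
429 hashes to 0; slot 0 is free → place at 0.
333 hashes to 3; slot 3 is free → place at 3.
289 hashes to 3; 3 taken → place at 4.
366 hashes to 3; 3,4 taken → place at 5.
875 hashes to 6; slot 6 is free → place at 6.
Table: [429, ∅, 420, 333, 289, 366, 875, ∅, 789, ∅, ∅]

3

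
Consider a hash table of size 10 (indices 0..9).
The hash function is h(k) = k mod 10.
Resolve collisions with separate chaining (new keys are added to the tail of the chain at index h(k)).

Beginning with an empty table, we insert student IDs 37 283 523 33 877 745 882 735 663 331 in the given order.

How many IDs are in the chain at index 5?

37 → bucket 7
283 → bucket 3
523 → bucket 3 (collision)
33 → bucket 3 (collision)
877 → bucket 7 (collision)
745 → bucket 5
882 → bucket 2
735 → bucket 5 (collision)
663 → bucket 3 (collision)
331 → bucket 1
Final buckets:
0: -
1: 331
2: 882
3: 283 -> 523 -> 33 -> 663
4: -
5: 745 -> 735
6: -
7: 37 -> 877
8: -
9: -

2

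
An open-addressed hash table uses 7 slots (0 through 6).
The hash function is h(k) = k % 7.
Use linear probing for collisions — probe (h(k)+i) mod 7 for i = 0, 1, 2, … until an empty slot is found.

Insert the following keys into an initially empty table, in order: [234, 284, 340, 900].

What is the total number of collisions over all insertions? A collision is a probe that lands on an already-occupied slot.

3

234: h=3 => slot 3
284: h=4 => slot 4
340: h=4, probe 4,5 => slot 5
900: h=4, probe 4,5,6 => slot 6
Table: [., ., ., 234, 284, 340, 900]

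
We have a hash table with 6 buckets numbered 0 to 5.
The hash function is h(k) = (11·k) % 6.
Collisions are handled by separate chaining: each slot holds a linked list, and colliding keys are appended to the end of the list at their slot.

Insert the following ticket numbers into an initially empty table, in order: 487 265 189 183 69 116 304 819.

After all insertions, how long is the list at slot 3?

Insert 487: h=5, bucket 5 empty -> new chain.
Insert 265: h=5, bucket 5 nonempty -> append to chain.
Insert 189: h=3, bucket 3 empty -> new chain.
Insert 183: h=3, bucket 3 nonempty -> append to chain.
Insert 69: h=3, bucket 3 nonempty -> append to chain.
Insert 116: h=4, bucket 4 empty -> new chain.
Insert 304: h=2, bucket 2 empty -> new chain.
Insert 819: h=3, bucket 3 nonempty -> append to chain.
Final buckets:
0: ∅
1: ∅
2: 304
3: 189 -> 183 -> 69 -> 819
4: 116
5: 487 -> 265

4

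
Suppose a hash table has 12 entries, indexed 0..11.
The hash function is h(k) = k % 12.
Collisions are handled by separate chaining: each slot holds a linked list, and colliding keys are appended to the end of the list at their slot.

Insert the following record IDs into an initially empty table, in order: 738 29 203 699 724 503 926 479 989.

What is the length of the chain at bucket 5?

738 -> bucket 6
29 -> bucket 5
203 -> bucket 11
699 -> bucket 3
724 -> bucket 4
503 -> bucket 11 (collision)
926 -> bucket 2
479 -> bucket 11 (collision)
989 -> bucket 5 (collision)
Final buckets:
0: .
1: .
2: 926
3: 699
4: 724
5: 29 -> 989
6: 738
7: .
8: .
9: .
10: .
11: 203 -> 503 -> 479

2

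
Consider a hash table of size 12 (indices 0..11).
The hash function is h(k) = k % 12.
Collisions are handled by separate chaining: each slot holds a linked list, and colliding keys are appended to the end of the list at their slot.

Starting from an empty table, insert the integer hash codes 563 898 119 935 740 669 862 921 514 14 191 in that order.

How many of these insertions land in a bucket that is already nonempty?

563 -> bucket 11
898 -> bucket 10
119 -> bucket 11 (collision)
935 -> bucket 11 (collision)
740 -> bucket 8
669 -> bucket 9
862 -> bucket 10 (collision)
921 -> bucket 9 (collision)
514 -> bucket 10 (collision)
14 -> bucket 2
191 -> bucket 11 (collision)
Final buckets:
0: _
1: _
2: 14
3: _
4: _
5: _
6: _
7: _
8: 740
9: 669 -> 921
10: 898 -> 862 -> 514
11: 563 -> 119 -> 935 -> 191

6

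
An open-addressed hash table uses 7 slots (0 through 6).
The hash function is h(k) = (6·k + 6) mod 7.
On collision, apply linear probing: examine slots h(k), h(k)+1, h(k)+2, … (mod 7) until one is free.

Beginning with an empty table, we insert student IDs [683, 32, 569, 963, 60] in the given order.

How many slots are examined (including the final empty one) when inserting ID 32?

2

Insert 683: h=2, slot 2 empty → index 2.
Insert 32: h=2, slot 2 occupied → index 3.
Insert 569: h=4, slot 4 empty → index 4.
Insert 963: h=2, slots 2,3,4 occupied → index 5.
Insert 60: h=2, slots 2,3,4,5 occupied → index 6.
Table: [., ., 683, 32, 569, 963, 60]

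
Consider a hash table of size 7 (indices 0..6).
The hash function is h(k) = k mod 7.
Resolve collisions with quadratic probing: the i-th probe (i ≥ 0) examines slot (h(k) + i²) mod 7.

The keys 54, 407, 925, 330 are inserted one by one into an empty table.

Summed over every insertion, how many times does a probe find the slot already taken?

4

54 hashes to 5; slot 5 is free => place at 5.
407 hashes to 1; slot 1 is free => place at 1.
925 hashes to 1; 1 taken => place at 2.
330 hashes to 1; 1,2,5 taken => place at 3.
Table: [∅, 407, 925, 330, ∅, 54, ∅]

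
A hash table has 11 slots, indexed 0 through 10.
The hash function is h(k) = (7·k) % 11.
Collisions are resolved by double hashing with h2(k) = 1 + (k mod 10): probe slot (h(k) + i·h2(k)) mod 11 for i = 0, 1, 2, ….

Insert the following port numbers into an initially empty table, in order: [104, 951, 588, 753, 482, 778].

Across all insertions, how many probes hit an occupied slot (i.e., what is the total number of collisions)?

3

Insert 104: h=2, slot 2 empty -> index 2.
Insert 951: h=2, h2=2, slot 2 occupied -> index 4.
Insert 588: h=2, h2=9, slot 2 occupied -> index 0.
Insert 753: h=2, h2=4, slot 2 occupied -> index 6.
Insert 482: h=8, slot 8 empty -> index 8.
Insert 778: h=1, slot 1 empty -> index 1.
Table: [588, 778, 104, ∅, 951, ∅, 753, ∅, 482, ∅, ∅]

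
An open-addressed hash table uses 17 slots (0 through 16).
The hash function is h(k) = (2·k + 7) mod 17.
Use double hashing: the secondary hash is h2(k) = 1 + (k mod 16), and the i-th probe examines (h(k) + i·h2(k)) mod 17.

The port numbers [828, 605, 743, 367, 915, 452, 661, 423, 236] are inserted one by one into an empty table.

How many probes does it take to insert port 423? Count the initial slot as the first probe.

2

Insert 828: h=14, slot 14 empty → index 14.
Insert 605: h=10, slot 10 empty → index 10.
Insert 743: h=14, h2=8, slot 14 occupied → index 5.
Insert 367: h=10, h2=16, slot 10 occupied → index 9.
Insert 915: h=1, slot 1 empty → index 1.
Insert 452: h=10, h2=5, slot 10 occupied → index 15.
Insert 661: h=3, slot 3 empty → index 3.
Insert 423: h=3, h2=8, slot 3 occupied → index 11.
Insert 236: h=3, h2=13, slot 3 occupied → index 16.
Table: [., 915, ., 661, ., 743, ., ., ., 367, 605, 423, ., ., 828, 452, 236]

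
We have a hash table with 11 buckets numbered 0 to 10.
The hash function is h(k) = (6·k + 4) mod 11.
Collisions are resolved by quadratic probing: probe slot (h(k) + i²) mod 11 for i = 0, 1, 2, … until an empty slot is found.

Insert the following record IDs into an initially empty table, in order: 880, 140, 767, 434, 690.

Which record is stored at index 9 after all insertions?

880 hashes to 4; slot 4 is free → place at 4.
140 hashes to 8; slot 8 is free → place at 8.
767 hashes to 8; 8 taken → place at 9.
434 hashes to 1; slot 1 is free → place at 1.
690 hashes to 8; 8,9,1 taken → place at 6.
Table: [., 434, ., ., 880, ., 690, ., 140, 767, .]

767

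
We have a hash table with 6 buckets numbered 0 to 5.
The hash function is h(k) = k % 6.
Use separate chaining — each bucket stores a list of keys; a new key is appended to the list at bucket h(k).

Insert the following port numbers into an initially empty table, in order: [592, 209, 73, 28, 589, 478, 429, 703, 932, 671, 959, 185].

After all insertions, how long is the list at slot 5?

Insert 592: h=4, bucket 4 empty -> new chain.
Insert 209: h=5, bucket 5 empty -> new chain.
Insert 73: h=1, bucket 1 empty -> new chain.
Insert 28: h=4, bucket 4 nonempty -> append to chain.
Insert 589: h=1, bucket 1 nonempty -> append to chain.
Insert 478: h=4, bucket 4 nonempty -> append to chain.
Insert 429: h=3, bucket 3 empty -> new chain.
Insert 703: h=1, bucket 1 nonempty -> append to chain.
Insert 932: h=2, bucket 2 empty -> new chain.
Insert 671: h=5, bucket 5 nonempty -> append to chain.
Insert 959: h=5, bucket 5 nonempty -> append to chain.
Insert 185: h=5, bucket 5 nonempty -> append to chain.
Final buckets:
0: —
1: 73 -> 589 -> 703
2: 932
3: 429
4: 592 -> 28 -> 478
5: 209 -> 671 -> 959 -> 185

4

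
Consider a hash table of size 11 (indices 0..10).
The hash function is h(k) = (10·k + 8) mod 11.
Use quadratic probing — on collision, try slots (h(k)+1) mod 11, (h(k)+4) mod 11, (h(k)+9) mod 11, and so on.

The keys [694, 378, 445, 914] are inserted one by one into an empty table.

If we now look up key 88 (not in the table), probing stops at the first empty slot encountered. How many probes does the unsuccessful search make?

Insert 694: h=7, slot 7 empty → index 7.
Insert 378: h=4, slot 4 empty → index 4.
Insert 445: h=3, slot 3 empty → index 3.
Insert 914: h=7, slot 7 occupied → index 8.
Table: [_, _, _, 445, 378, _, _, 694, 914, _, _]
Lookup 88: h=8, probe 8,9 → slot 9 empty, not found.

2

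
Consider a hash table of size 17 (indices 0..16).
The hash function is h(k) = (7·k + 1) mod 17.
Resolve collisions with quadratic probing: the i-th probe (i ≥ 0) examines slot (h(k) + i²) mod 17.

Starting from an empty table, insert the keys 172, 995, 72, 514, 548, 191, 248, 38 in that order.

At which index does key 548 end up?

4

Insert 172: h=15, slot 15 empty -> index 15.
Insert 995: h=13, slot 13 empty -> index 13.
Insert 72: h=12, slot 12 empty -> index 12.
Insert 514: h=12, slots 12,13 occupied -> index 16.
Insert 548: h=12, slots 12,13,16 occupied -> index 4.
Insert 191: h=12, slots 12,13,16,4 occupied -> index 11.
Insert 248: h=3, slot 3 empty -> index 3.
Insert 38: h=12, slots 12,13,16,4,11,3 occupied -> index 14.
Table: [_, _, _, 248, 548, _, _, _, _, _, _, 191, 72, 995, 38, 172, 514]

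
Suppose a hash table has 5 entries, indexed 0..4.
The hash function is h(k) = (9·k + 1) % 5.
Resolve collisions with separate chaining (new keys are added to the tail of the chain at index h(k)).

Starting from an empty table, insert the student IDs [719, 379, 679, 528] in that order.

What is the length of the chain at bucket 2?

3

719 → bucket 2
379 → bucket 2 (collision)
679 → bucket 2 (collision)
528 → bucket 3
Final buckets:
0: .
1: .
2: 719 -> 379 -> 679
3: 528
4: .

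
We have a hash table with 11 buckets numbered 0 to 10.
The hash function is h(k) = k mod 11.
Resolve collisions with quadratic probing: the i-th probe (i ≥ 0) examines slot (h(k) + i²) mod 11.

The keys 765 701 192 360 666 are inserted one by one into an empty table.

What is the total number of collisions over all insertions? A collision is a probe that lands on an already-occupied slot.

2

Insert 765: h=6, slot 6 empty → index 6.
Insert 701: h=8, slot 8 empty → index 8.
Insert 192: h=5, slot 5 empty → index 5.
Insert 360: h=8, slot 8 occupied → index 9.
Insert 666: h=6, slot 6 occupied → index 7.
Table: [∅, ∅, ∅, ∅, ∅, 192, 765, 666, 701, 360, ∅]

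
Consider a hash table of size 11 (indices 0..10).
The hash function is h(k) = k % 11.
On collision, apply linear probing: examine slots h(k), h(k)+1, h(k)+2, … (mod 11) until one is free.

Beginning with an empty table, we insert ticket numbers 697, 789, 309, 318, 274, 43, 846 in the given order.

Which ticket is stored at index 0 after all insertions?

697 hashes to 4; slot 4 is free → place at 4.
789 hashes to 8; slot 8 is free → place at 8.
309 hashes to 1; slot 1 is free → place at 1.
318 hashes to 10; slot 10 is free → place at 10.
274 hashes to 10; 10 taken → place at 0.
43 hashes to 10; 10,0,1 taken → place at 2.
846 hashes to 10; 10,0,1,2 taken → place at 3.
Table: [274, 309, 43, 846, 697, _, _, _, 789, _, 318]

274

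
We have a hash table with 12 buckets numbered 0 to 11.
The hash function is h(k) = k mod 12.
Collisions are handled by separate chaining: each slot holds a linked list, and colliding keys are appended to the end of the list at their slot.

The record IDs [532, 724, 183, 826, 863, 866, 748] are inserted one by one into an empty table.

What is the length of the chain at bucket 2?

1

Insert 532: h=4, bucket 4 empty -> new chain.
Insert 724: h=4, bucket 4 nonempty -> append to chain.
Insert 183: h=3, bucket 3 empty -> new chain.
Insert 826: h=10, bucket 10 empty -> new chain.
Insert 863: h=11, bucket 11 empty -> new chain.
Insert 866: h=2, bucket 2 empty -> new chain.
Insert 748: h=4, bucket 4 nonempty -> append to chain.
Final buckets:
0: .
1: .
2: 866
3: 183
4: 532 -> 724 -> 748
5: .
6: .
7: .
8: .
9: .
10: 826
11: 863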